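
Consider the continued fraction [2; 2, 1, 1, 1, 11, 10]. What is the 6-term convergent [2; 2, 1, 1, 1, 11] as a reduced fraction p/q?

221/93

a_0 = 2: 2/1
a_1 = 2: 5/2
a_2 = 1: 7/3
a_3 = 1: 12/5
a_4 = 1: 19/8
a_5 = 11: 221/93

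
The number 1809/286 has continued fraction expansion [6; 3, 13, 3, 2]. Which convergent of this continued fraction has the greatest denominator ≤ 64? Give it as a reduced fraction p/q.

253/40

a_0 = 6: 6/1  (≤ bound)
a_1 = 3: 19/3  (≤ bound)
a_2 = 13: 253/40  (≤ bound)
a_3 = 3: 778/123  (> 64, stop)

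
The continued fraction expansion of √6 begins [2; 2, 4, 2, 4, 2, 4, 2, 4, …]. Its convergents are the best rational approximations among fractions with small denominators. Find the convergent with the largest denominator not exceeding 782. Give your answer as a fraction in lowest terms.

a_0 = 2: 2/1  (≤ bound)
a_1 = 2: 5/2  (≤ bound)
a_2 = 4: 22/9  (≤ bound)
a_3 = 2: 49/20  (≤ bound)
a_4 = 4: 218/89  (≤ bound)
a_5 = 2: 485/198  (≤ bound)
a_6 = 4: 2158/881  (> 782, stop)

485/198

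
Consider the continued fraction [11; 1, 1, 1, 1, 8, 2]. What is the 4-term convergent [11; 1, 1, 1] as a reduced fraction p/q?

35/3

Start with 1.
1 + 1/(1/1) = 1 + 1/1 = 2/1
1 + 1/(2/1) = 1 + 1/2 = 3/2
11 + 1/(3/2) = 11 + 2/3 = 35/3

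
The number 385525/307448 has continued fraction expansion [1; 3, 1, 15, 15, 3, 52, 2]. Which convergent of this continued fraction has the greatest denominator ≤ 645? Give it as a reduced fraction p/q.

List convergents until the denominator exceeds the bound:
a_0 = 1: 1/1  (≤ bound)
a_1 = 3: 4/3  (≤ bound)
a_2 = 1: 5/4  (≤ bound)
a_3 = 15: 79/63  (≤ bound)
a_4 = 15: 1190/949  (> 645, stop)

79/63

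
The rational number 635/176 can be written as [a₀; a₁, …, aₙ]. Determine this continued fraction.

Apply division with remainder until the remainder is 0:
⌊635/176⌋ = 3, remainder 107
⌊176/107⌋ = 1, remainder 69
⌊107/69⌋ = 1, remainder 38
⌊69/38⌋ = 1, remainder 31
⌊38/31⌋ = 1, remainder 7
⌊31/7⌋ = 4, remainder 3
⌊7/3⌋ = 2, remainder 1
⌊3/1⌋ = 3, remainder 0

[3; 1, 1, 1, 1, 4, 2, 3]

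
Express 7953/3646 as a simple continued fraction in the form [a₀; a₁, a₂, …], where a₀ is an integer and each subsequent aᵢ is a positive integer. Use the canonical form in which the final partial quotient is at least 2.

⌊7953/3646⌋ = 2, remainder 661
⌊3646/661⌋ = 5, remainder 341
⌊661/341⌋ = 1, remainder 320
⌊341/320⌋ = 1, remainder 21
⌊320/21⌋ = 15, remainder 5
⌊21/5⌋ = 4, remainder 1
⌊5/1⌋ = 5, remainder 0

[2; 5, 1, 1, 15, 4, 5]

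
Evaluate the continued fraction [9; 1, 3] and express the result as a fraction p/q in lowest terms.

Build up convergents one term at a time:
a_0 = 9: 9/1
a_1 = 1: 10/1
a_2 = 3: 39/4

39/4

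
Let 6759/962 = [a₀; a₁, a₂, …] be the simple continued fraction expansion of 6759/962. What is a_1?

38

Apply division with remainder until the remainder is 0:
⌊6759/962⌋ = 7, remainder 25
⌊962/25⌋ = 38, remainder 12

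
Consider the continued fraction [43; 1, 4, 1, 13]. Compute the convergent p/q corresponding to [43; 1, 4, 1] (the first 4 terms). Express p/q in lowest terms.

263/6

Start with 1.
4 + 1/(1/1) = 4 + 1/1 = 5/1
1 + 1/(5/1) = 1 + 1/5 = 6/5
43 + 1/(6/5) = 43 + 5/6 = 263/6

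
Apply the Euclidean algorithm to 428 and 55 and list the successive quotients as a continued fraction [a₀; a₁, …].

428 = 7·55 + 43, so a_0 = 7
55 = 1·43 + 12, so a_1 = 1
43 = 3·12 + 7, so a_2 = 3
12 = 1·7 + 5, so a_3 = 1
7 = 1·5 + 2, so a_4 = 1
5 = 2·2 + 1, so a_5 = 2
2 = 2·1 + 0, so a_6 = 2

[7; 1, 3, 1, 1, 2, 2]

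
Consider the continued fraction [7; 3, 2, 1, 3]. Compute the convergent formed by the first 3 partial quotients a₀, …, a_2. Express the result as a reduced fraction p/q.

51/7

a_0 = 7: 7/1
a_1 = 3: 22/3
a_2 = 2: 51/7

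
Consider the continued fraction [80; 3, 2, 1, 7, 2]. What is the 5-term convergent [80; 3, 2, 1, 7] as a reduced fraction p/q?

Build up convergents one term at a time:
a_0 = 80: 80/1
a_1 = 3: 241/3
a_2 = 2: 562/7
a_3 = 1: 803/10
a_4 = 7: 6183/77

6183/77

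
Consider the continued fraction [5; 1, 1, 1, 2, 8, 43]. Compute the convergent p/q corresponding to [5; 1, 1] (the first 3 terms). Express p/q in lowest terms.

Build up convergents one term at a time:
a_0 = 5: 5/1
a_1 = 1: 6/1
a_2 = 1: 11/2

11/2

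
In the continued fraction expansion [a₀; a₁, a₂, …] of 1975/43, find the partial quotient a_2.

13

Repeatedly divide and take the remainder:
⌊1975/43⌋ = 45, remainder 40
⌊43/40⌋ = 1, remainder 3
⌊40/3⌋ = 13, remainder 1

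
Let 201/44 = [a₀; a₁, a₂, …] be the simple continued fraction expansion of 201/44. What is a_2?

1

Apply division with remainder until the remainder is 0:
201 ÷ 44 → quotient 4, remainder 25
44 ÷ 25 → quotient 1, remainder 19
25 ÷ 19 → quotient 1, remainder 6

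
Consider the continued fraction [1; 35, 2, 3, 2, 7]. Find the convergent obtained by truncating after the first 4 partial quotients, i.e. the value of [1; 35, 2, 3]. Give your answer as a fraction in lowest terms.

255/248

Use the convergent recurrence hₖ = aₖ·hₖ₋₁ + hₖ₋₂ (and likewise for the denominators kₖ):
a_0 = 1: 1/1
a_1 = 35: 36/35
a_2 = 2: 73/71
a_3 = 3: 255/248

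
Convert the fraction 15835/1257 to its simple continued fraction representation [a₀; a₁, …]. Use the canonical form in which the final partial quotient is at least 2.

⌊15835/1257⌋ = 12, remainder 751
⌊1257/751⌋ = 1, remainder 506
⌊751/506⌋ = 1, remainder 245
⌊506/245⌋ = 2, remainder 16
⌊245/16⌋ = 15, remainder 5
⌊16/5⌋ = 3, remainder 1
⌊5/1⌋ = 5, remainder 0

[12; 1, 1, 2, 15, 3, 5]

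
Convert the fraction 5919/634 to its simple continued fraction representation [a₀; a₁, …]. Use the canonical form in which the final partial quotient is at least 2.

[9; 2, 1, 41, 1, 1, 2]

5919 = 9·634 + 213, so a_0 = 9
634 = 2·213 + 208, so a_1 = 2
213 = 1·208 + 5, so a_2 = 1
208 = 41·5 + 3, so a_3 = 41
5 = 1·3 + 2, so a_4 = 1
3 = 1·2 + 1, so a_5 = 1
2 = 2·1 + 0, so a_6 = 2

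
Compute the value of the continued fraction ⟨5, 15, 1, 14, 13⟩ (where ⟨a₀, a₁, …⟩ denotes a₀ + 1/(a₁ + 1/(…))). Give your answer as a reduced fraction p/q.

Compute successive convergents:
a_0 = 5: 5/1
a_1 = 15: 76/15
a_2 = 1: 81/16
a_3 = 14: 1210/239
a_4 = 13: 15811/3123

15811/3123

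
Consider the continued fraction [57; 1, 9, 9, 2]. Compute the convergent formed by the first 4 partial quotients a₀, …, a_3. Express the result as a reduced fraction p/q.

a_0 = 57: 57/1
a_1 = 1: 58/1
a_2 = 9: 579/10
a_3 = 9: 5269/91

5269/91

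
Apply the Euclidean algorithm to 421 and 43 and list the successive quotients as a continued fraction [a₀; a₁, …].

Repeatedly divide and take the remainder:
421 = 9·43 + 34, so a_0 = 9
43 = 1·34 + 9, so a_1 = 1
34 = 3·9 + 7, so a_2 = 3
9 = 1·7 + 2, so a_3 = 1
7 = 3·2 + 1, so a_4 = 3
2 = 2·1 + 0, so a_5 = 2

[9; 1, 3, 1, 3, 2]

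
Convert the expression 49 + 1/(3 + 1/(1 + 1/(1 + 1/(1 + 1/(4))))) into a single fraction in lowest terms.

2513/51

Start with 4.
1 + 1/(4/1) = 1 + 1/4 = 5/4
1 + 1/(5/4) = 1 + 4/5 = 9/5
1 + 1/(9/5) = 1 + 5/9 = 14/9
3 + 1/(14/9) = 3 + 9/14 = 51/14
49 + 1/(51/14) = 49 + 14/51 = 2513/51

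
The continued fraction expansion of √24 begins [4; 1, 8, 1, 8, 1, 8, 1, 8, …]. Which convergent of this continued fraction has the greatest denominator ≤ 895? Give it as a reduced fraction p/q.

4316/881

List convergents until the denominator exceeds the bound:
a_0 = 4: 4/1  (≤ bound)
a_1 = 1: 5/1  (≤ bound)
a_2 = 8: 44/9  (≤ bound)
a_3 = 1: 49/10  (≤ bound)
a_4 = 8: 436/89  (≤ bound)
a_5 = 1: 485/99  (≤ bound)
a_6 = 8: 4316/881  (≤ bound)
a_7 = 1: 4801/980  (> 895, stop)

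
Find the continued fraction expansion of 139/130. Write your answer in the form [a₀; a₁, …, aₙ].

[1; 14, 2, 4]

139 = 1·130 + 9, so a_0 = 1
130 = 14·9 + 4, so a_1 = 14
9 = 2·4 + 1, so a_2 = 2
4 = 4·1 + 0, so a_3 = 4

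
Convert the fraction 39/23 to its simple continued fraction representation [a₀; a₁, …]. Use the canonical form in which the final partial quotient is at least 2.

[1; 1, 2, 3, 2]

Run the Euclidean algorithm, recording each quotient:
39 ÷ 23 → quotient 1, remainder 16
23 ÷ 16 → quotient 1, remainder 7
16 ÷ 7 → quotient 2, remainder 2
7 ÷ 2 → quotient 3, remainder 1
2 ÷ 1 → quotient 2, remainder 0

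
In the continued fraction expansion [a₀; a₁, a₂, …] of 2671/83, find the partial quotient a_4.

Repeatedly divide and take the remainder:
2671 ÷ 83 → quotient 32, remainder 15
83 ÷ 15 → quotient 5, remainder 8
15 ÷ 8 → quotient 1, remainder 7
8 ÷ 7 → quotient 1, remainder 1
7 ÷ 1 → quotient 7, remainder 0

7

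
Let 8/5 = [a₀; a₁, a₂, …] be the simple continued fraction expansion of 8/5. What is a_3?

8 = 1·5 + 3, so a_0 = 1
5 = 1·3 + 2, so a_1 = 1
3 = 1·2 + 1, so a_2 = 1
2 = 2·1 + 0, so a_3 = 2

2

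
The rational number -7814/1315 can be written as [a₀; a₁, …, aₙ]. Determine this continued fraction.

[-6; 17, 3, 3, 3, 2]

Apply division with remainder until the remainder is 0:
-7814 ÷ 1315 → quotient -6, remainder 76
1315 ÷ 76 → quotient 17, remainder 23
76 ÷ 23 → quotient 3, remainder 7
23 ÷ 7 → quotient 3, remainder 2
7 ÷ 2 → quotient 3, remainder 1
2 ÷ 1 → quotient 2, remainder 0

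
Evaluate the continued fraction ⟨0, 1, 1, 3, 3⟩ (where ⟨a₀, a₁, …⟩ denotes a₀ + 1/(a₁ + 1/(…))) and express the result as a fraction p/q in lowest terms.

13/23

Collapse the nested fraction from the inside out:
Start with 3.
3 + 1/(3/1) = 3 + 1/3 = 10/3
1 + 1/(10/3) = 1 + 3/10 = 13/10
1 + 1/(13/10) = 1 + 10/13 = 23/13
0 + 1/(23/13) = 0 + 13/23 = 13/23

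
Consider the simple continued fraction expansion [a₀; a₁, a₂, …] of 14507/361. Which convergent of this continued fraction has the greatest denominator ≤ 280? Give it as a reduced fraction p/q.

a_0 = 40: 40/1  (≤ bound)
a_1 = 5: 201/5  (≤ bound)
a_2 = 2: 442/11  (≤ bound)
a_3 = 1: 643/16  (≤ bound)
a_4 = 1: 1085/27  (≤ bound)
a_5 = 2: 2813/70  (≤ bound)
a_6 = 1: 3898/97  (≤ bound)
a_7 = 3: 14507/361  (> 280, stop)

3898/97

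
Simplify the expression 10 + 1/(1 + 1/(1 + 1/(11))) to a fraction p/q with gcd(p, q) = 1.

a_0 = 10: 10/1
a_1 = 1: 11/1
a_2 = 1: 21/2
a_3 = 11: 242/23

242/23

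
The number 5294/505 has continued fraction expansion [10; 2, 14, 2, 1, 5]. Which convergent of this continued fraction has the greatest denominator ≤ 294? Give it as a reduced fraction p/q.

a_0 = 10: 10/1  (≤ bound)
a_1 = 2: 21/2  (≤ bound)
a_2 = 14: 304/29  (≤ bound)
a_3 = 2: 629/60  (≤ bound)
a_4 = 1: 933/89  (≤ bound)
a_5 = 5: 5294/505  (> 294, stop)

933/89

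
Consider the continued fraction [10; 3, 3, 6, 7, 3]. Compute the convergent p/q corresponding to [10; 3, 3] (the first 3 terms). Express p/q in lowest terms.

Start with 3.
3 + 1/(3/1) = 3 + 1/3 = 10/3
10 + 1/(10/3) = 10 + 3/10 = 103/10

103/10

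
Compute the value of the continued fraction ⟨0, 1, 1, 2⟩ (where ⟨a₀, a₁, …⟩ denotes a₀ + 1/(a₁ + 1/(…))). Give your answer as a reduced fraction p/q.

3/5

Start with 2.
1 + 1/(2/1) = 1 + 1/2 = 3/2
1 + 1/(3/2) = 1 + 2/3 = 5/3
0 + 1/(5/3) = 0 + 3/5 = 3/5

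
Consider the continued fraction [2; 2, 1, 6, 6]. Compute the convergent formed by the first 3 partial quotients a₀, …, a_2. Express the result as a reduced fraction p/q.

Collapse the nested fraction from the inside out:
Start with 1.
2 + 1/(1/1) = 2 + 1/1 = 3/1
2 + 1/(3/1) = 2 + 1/3 = 7/3

7/3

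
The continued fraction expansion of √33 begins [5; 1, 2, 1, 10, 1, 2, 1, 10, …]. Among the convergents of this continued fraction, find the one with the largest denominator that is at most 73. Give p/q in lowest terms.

a_0 = 5: 5/1  (≤ bound)
a_1 = 1: 6/1  (≤ bound)
a_2 = 2: 17/3  (≤ bound)
a_3 = 1: 23/4  (≤ bound)
a_4 = 10: 247/43  (≤ bound)
a_5 = 1: 270/47  (≤ bound)
a_6 = 2: 787/137  (> 73, stop)

270/47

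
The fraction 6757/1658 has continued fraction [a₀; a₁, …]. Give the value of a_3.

1

6757 ÷ 1658 → quotient 4, remainder 125
1658 ÷ 125 → quotient 13, remainder 33
125 ÷ 33 → quotient 3, remainder 26
33 ÷ 26 → quotient 1, remainder 7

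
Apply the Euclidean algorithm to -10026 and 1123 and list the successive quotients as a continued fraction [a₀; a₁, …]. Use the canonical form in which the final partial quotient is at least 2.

Repeatedly divide and take the remainder:
⌊-10026/1123⌋ = -9, remainder 81
⌊1123/81⌋ = 13, remainder 70
⌊81/70⌋ = 1, remainder 11
⌊70/11⌋ = 6, remainder 4
⌊11/4⌋ = 2, remainder 3
⌊4/3⌋ = 1, remainder 1
⌊3/1⌋ = 3, remainder 0

[-9; 13, 1, 6, 2, 1, 3]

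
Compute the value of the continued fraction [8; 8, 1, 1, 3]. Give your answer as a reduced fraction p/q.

487/60

Starting at the tail and folding back:
Start with 3.
1 + 1/(3/1) = 1 + 1/3 = 4/3
1 + 1/(4/3) = 1 + 3/4 = 7/4
8 + 1/(7/4) = 8 + 4/7 = 60/7
8 + 1/(60/7) = 8 + 7/60 = 487/60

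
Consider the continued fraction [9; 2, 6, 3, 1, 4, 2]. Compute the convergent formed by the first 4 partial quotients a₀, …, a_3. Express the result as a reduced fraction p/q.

Work from the innermost term outward:
Start with 3.
6 + 1/(3/1) = 6 + 1/3 = 19/3
2 + 1/(19/3) = 2 + 3/19 = 41/19
9 + 1/(41/19) = 9 + 19/41 = 388/41

388/41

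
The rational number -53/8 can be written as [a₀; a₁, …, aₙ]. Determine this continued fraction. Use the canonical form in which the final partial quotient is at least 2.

[-7; 2, 1, 2]

⌊-53/8⌋ = -7, remainder 3
⌊8/3⌋ = 2, remainder 2
⌊3/2⌋ = 1, remainder 1
⌊2/1⌋ = 2, remainder 0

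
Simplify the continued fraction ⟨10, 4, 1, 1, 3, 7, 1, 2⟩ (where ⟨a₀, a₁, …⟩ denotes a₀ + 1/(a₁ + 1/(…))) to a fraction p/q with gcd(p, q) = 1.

7797/763

a_0 = 10: 10/1
a_1 = 4: 41/4
a_2 = 1: 51/5
a_3 = 1: 92/9
a_4 = 3: 327/32
a_5 = 7: 2381/233
a_6 = 1: 2708/265
a_7 = 2: 7797/763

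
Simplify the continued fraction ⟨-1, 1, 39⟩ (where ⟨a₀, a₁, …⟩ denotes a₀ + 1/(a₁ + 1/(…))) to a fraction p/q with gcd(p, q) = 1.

a_0 = -1: -1/1
a_1 = 1: 0/1
a_2 = 39: -1/40

-1/40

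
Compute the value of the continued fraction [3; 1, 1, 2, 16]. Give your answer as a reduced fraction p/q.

295/82

Use the convergent recurrence hₖ = aₖ·hₖ₋₁ + hₖ₋₂ (and likewise for the denominators kₖ):
a_0 = 3: 3/1
a_1 = 1: 4/1
a_2 = 1: 7/2
a_3 = 2: 18/5
a_4 = 16: 295/82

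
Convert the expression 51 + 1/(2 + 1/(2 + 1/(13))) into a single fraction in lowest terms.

Compute successive convergents:
a_0 = 51: 51/1
a_1 = 2: 103/2
a_2 = 2: 257/5
a_3 = 13: 3444/67

3444/67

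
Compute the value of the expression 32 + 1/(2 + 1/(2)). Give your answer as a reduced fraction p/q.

Start with 2.
2 + 1/(2/1) = 2 + 1/2 = 5/2
32 + 1/(5/2) = 32 + 2/5 = 162/5

162/5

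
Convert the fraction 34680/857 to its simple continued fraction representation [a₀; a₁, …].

Run the Euclidean algorithm, recording each quotient:
34680 ÷ 857 → quotient 40, remainder 400
857 ÷ 400 → quotient 2, remainder 57
400 ÷ 57 → quotient 7, remainder 1
57 ÷ 1 → quotient 57, remainder 0

[40; 2, 7, 57]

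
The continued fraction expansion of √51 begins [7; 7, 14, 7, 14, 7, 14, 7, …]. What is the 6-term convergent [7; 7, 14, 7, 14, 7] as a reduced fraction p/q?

499850/69993

a_0 = 7: 7/1
a_1 = 7: 50/7
a_2 = 14: 707/99
a_3 = 7: 4999/700
a_4 = 14: 70693/9899
a_5 = 7: 499850/69993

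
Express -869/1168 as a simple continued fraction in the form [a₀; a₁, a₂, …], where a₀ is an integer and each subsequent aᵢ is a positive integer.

[-1; 3, 1, 9, 1, 2, 9]

-869 ÷ 1168 → quotient -1, remainder 299
1168 ÷ 299 → quotient 3, remainder 271
299 ÷ 271 → quotient 1, remainder 28
271 ÷ 28 → quotient 9, remainder 19
28 ÷ 19 → quotient 1, remainder 9
19 ÷ 9 → quotient 2, remainder 1
9 ÷ 1 → quotient 9, remainder 0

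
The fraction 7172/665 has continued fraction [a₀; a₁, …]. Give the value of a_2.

Run the Euclidean algorithm, recording each quotient:
7172 = 10·665 + 522, so a_0 = 10
665 = 1·522 + 143, so a_1 = 1
522 = 3·143 + 93, so a_2 = 3

3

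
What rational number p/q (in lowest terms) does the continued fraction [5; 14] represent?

71/14

Start with 14.
5 + 1/(14/1) = 5 + 1/14 = 71/14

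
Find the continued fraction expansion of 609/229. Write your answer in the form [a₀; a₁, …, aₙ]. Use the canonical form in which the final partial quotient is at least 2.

[2; 1, 1, 1, 14, 1, 1, 2]

609 ÷ 229 → quotient 2, remainder 151
229 ÷ 151 → quotient 1, remainder 78
151 ÷ 78 → quotient 1, remainder 73
78 ÷ 73 → quotient 1, remainder 5
73 ÷ 5 → quotient 14, remainder 3
5 ÷ 3 → quotient 1, remainder 2
3 ÷ 2 → quotient 1, remainder 1
2 ÷ 1 → quotient 2, remainder 0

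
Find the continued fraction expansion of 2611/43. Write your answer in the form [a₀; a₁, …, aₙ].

[60; 1, 2, 1, 1, 2, 2]

2611 ÷ 43 → quotient 60, remainder 31
43 ÷ 31 → quotient 1, remainder 12
31 ÷ 12 → quotient 2, remainder 7
12 ÷ 7 → quotient 1, remainder 5
7 ÷ 5 → quotient 1, remainder 2
5 ÷ 2 → quotient 2, remainder 1
2 ÷ 1 → quotient 2, remainder 0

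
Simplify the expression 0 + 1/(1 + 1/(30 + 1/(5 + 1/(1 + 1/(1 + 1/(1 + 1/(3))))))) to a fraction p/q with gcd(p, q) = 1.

Use the convergent recurrence hₖ = aₖ·hₖ₋₁ + hₖ₋₂ (and likewise for the denominators kₖ):
a_0 = 0: 0/1
a_1 = 1: 1/1
a_2 = 30: 30/31
a_3 = 5: 151/156
a_4 = 1: 181/187
a_5 = 1: 332/343
a_6 = 1: 513/530
a_7 = 3: 1871/1933

1871/1933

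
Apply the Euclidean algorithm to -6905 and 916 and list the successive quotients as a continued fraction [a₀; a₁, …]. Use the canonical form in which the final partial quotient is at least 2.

[-8; 2, 6, 23, 3]

-6905 = -8·916 + 423, so a_0 = -8
916 = 2·423 + 70, so a_1 = 2
423 = 6·70 + 3, so a_2 = 6
70 = 23·3 + 1, so a_3 = 23
3 = 3·1 + 0, so a_4 = 3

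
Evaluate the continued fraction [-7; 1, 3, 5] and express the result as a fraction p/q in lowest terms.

a_0 = -7: -7/1
a_1 = 1: -6/1
a_2 = 3: -25/4
a_3 = 5: -131/21

-131/21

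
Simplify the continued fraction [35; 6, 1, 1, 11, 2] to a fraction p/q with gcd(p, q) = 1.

11003/313

Build up convergents one term at a time:
a_0 = 35: 35/1
a_1 = 6: 211/6
a_2 = 1: 246/7
a_3 = 1: 457/13
a_4 = 11: 5273/150
a_5 = 2: 11003/313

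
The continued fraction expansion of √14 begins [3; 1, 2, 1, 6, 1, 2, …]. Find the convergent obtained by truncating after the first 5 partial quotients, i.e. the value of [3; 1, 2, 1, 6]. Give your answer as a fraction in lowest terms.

101/27

a_0 = 3: 3/1
a_1 = 1: 4/1
a_2 = 2: 11/3
a_3 = 1: 15/4
a_4 = 6: 101/27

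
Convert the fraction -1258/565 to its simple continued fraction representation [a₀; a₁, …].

-1258 = -3·565 + 437, so a_0 = -3
565 = 1·437 + 128, so a_1 = 1
437 = 3·128 + 53, so a_2 = 3
128 = 2·53 + 22, so a_3 = 2
53 = 2·22 + 9, so a_4 = 2
22 = 2·9 + 4, so a_5 = 2
9 = 2·4 + 1, so a_6 = 2
4 = 4·1 + 0, so a_7 = 4

[-3; 1, 3, 2, 2, 2, 2, 4]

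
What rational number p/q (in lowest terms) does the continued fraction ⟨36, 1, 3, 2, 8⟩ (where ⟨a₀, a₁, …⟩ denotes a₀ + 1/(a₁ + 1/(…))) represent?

Start with 8.
2 + 1/(8/1) = 2 + 1/8 = 17/8
3 + 1/(17/8) = 3 + 8/17 = 59/17
1 + 1/(59/17) = 1 + 17/59 = 76/59
36 + 1/(76/59) = 36 + 59/76 = 2795/76

2795/76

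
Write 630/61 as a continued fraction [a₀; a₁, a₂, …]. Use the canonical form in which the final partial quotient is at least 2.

[10; 3, 20]

Repeatedly divide and take the remainder:
⌊630/61⌋ = 10, remainder 20
⌊61/20⌋ = 3, remainder 1
⌊20/1⌋ = 20, remainder 0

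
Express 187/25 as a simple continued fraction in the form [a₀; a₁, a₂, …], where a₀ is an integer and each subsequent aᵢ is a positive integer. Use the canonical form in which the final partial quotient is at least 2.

[7; 2, 12]

187 ÷ 25 → quotient 7, remainder 12
25 ÷ 12 → quotient 2, remainder 1
12 ÷ 1 → quotient 12, remainder 0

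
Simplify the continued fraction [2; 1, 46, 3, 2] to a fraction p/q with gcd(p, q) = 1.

Collapse the nested fraction from the inside out:
Start with 2.
3 + 1/(2/1) = 3 + 1/2 = 7/2
46 + 1/(7/2) = 46 + 2/7 = 324/7
1 + 1/(324/7) = 1 + 7/324 = 331/324
2 + 1/(331/324) = 2 + 324/331 = 986/331

986/331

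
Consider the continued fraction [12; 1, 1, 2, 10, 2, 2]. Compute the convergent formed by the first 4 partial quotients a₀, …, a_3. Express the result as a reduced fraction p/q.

Compute successive convergents:
a_0 = 12: 12/1
a_1 = 1: 13/1
a_2 = 1: 25/2
a_3 = 2: 63/5

63/5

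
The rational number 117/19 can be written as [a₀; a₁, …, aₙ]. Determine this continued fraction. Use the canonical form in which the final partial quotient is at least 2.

[6; 6, 3]

Apply division with remainder until the remainder is 0:
⌊117/19⌋ = 6, remainder 3
⌊19/3⌋ = 6, remainder 1
⌊3/1⌋ = 3, remainder 0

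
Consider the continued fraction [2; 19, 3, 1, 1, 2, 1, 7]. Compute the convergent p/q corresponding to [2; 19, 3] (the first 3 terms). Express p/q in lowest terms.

Start with 3.
19 + 1/(3/1) = 19 + 1/3 = 58/3
2 + 1/(58/3) = 2 + 3/58 = 119/58

119/58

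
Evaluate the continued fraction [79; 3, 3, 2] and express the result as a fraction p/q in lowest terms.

Start with 2.
3 + 1/(2/1) = 3 + 1/2 = 7/2
3 + 1/(7/2) = 3 + 2/7 = 23/7
79 + 1/(23/7) = 79 + 7/23 = 1824/23

1824/23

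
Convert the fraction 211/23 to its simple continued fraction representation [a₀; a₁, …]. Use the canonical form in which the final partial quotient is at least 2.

[9; 5, 1, 3]

Run the Euclidean algorithm, recording each quotient:
211 ÷ 23 → quotient 9, remainder 4
23 ÷ 4 → quotient 5, remainder 3
4 ÷ 3 → quotient 1, remainder 1
3 ÷ 1 → quotient 3, remainder 0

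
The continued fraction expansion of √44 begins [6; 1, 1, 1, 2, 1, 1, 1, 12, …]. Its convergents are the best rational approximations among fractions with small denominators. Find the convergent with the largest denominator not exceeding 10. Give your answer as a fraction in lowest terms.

List convergents until the denominator exceeds the bound:
a_0 = 6: 6/1  (≤ bound)
a_1 = 1: 7/1  (≤ bound)
a_2 = 1: 13/2  (≤ bound)
a_3 = 1: 20/3  (≤ bound)
a_4 = 2: 53/8  (≤ bound)
a_5 = 1: 73/11  (> 10, stop)

53/8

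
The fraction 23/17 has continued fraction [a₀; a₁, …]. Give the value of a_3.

5

Run the Euclidean algorithm, recording each quotient:
23 ÷ 17 → quotient 1, remainder 6
17 ÷ 6 → quotient 2, remainder 5
6 ÷ 5 → quotient 1, remainder 1
5 ÷ 1 → quotient 5, remainder 0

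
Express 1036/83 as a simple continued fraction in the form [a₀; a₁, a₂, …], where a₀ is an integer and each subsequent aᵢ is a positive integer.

Run the Euclidean algorithm, recording each quotient:
1036 ÷ 83 → quotient 12, remainder 40
83 ÷ 40 → quotient 2, remainder 3
40 ÷ 3 → quotient 13, remainder 1
3 ÷ 1 → quotient 3, remainder 0

[12; 2, 13, 3]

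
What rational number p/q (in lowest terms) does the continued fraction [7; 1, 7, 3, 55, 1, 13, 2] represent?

a_0 = 7: 7/1
a_1 = 1: 8/1
a_2 = 7: 63/8
a_3 = 3: 197/25
a_4 = 55: 10898/1383
a_5 = 1: 11095/1408
a_6 = 13: 155133/19687
a_7 = 2: 321361/40782

321361/40782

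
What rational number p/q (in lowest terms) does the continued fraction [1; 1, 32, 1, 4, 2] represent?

733/372

Start with 2.
4 + 1/(2/1) = 4 + 1/2 = 9/2
1 + 1/(9/2) = 1 + 2/9 = 11/9
32 + 1/(11/9) = 32 + 9/11 = 361/11
1 + 1/(361/11) = 1 + 11/361 = 372/361
1 + 1/(372/361) = 1 + 361/372 = 733/372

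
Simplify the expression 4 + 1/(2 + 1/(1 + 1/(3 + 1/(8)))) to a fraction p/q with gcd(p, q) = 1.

397/91

Start with 8.
3 + 1/(8/1) = 3 + 1/8 = 25/8
1 + 1/(25/8) = 1 + 8/25 = 33/25
2 + 1/(33/25) = 2 + 25/33 = 91/33
4 + 1/(91/33) = 4 + 33/91 = 397/91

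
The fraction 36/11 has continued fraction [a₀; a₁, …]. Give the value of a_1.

3

Run the Euclidean algorithm, recording each quotient:
36 = 3·11 + 3, so a_0 = 3
11 = 3·3 + 2, so a_1 = 3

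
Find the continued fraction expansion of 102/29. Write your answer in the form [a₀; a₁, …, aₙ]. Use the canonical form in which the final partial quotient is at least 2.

[3; 1, 1, 14]

Run the Euclidean algorithm, recording each quotient:
⌊102/29⌋ = 3, remainder 15
⌊29/15⌋ = 1, remainder 14
⌊15/14⌋ = 1, remainder 1
⌊14/1⌋ = 14, remainder 0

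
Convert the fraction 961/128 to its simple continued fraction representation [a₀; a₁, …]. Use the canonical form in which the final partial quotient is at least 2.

⌊961/128⌋ = 7, remainder 65
⌊128/65⌋ = 1, remainder 63
⌊65/63⌋ = 1, remainder 2
⌊63/2⌋ = 31, remainder 1
⌊2/1⌋ = 2, remainder 0

[7; 1, 1, 31, 2]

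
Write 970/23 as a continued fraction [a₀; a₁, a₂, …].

[42; 5, 1, 3]

970 = 42·23 + 4, so a_0 = 42
23 = 5·4 + 3, so a_1 = 5
4 = 1·3 + 1, so a_2 = 1
3 = 3·1 + 0, so a_3 = 3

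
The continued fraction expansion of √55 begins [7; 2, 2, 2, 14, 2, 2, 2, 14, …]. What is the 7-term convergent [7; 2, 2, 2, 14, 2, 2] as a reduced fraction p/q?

6593/889

Work from the innermost term outward:
Start with 2.
2 + 1/(2/1) = 2 + 1/2 = 5/2
14 + 1/(5/2) = 14 + 2/5 = 72/5
2 + 1/(72/5) = 2 + 5/72 = 149/72
2 + 1/(149/72) = 2 + 72/149 = 370/149
2 + 1/(370/149) = 2 + 149/370 = 889/370
7 + 1/(889/370) = 7 + 370/889 = 6593/889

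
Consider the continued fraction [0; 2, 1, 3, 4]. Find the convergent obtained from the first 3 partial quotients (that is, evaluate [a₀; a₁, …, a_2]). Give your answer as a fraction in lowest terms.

1/3

Collapse the nested fraction from the inside out:
Start with 1.
2 + 1/(1/1) = 2 + 1/1 = 3/1
0 + 1/(3/1) = 0 + 1/3 = 1/3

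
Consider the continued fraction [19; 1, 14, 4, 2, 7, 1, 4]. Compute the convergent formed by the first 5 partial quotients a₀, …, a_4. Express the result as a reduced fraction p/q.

Use the convergent recurrence hₖ = aₖ·hₖ₋₁ + hₖ₋₂ (and likewise for the denominators kₖ):
a_0 = 19: 19/1
a_1 = 1: 20/1
a_2 = 14: 299/15
a_3 = 4: 1216/61
a_4 = 2: 2731/137

2731/137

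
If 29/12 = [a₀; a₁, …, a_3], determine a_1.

2

29 = 2·12 + 5, so a_0 = 2
12 = 2·5 + 2, so a_1 = 2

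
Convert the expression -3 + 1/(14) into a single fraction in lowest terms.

-41/14

Start with 14.
-3 + 1/(14/1) = -3 + 1/14 = -41/14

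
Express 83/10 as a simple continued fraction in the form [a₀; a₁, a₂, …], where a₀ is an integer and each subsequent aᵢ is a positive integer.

[8; 3, 3]

Run the Euclidean algorithm, recording each quotient:
83 = 8·10 + 3, so a_0 = 8
10 = 3·3 + 1, so a_1 = 3
3 = 3·1 + 0, so a_2 = 3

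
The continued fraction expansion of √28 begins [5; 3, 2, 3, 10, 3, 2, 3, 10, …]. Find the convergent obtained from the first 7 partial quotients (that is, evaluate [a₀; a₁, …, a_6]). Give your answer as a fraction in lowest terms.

9403/1777

Starting at the tail and folding back:
Start with 2.
3 + 1/(2/1) = 3 + 1/2 = 7/2
10 + 1/(7/2) = 10 + 2/7 = 72/7
3 + 1/(72/7) = 3 + 7/72 = 223/72
2 + 1/(223/72) = 2 + 72/223 = 518/223
3 + 1/(518/223) = 3 + 223/518 = 1777/518
5 + 1/(1777/518) = 5 + 518/1777 = 9403/1777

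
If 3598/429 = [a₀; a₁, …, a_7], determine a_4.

3598 = 8·429 + 166, so a_0 = 8
429 = 2·166 + 97, so a_1 = 2
166 = 1·97 + 69, so a_2 = 1
97 = 1·69 + 28, so a_3 = 1
69 = 2·28 + 13, so a_4 = 2

2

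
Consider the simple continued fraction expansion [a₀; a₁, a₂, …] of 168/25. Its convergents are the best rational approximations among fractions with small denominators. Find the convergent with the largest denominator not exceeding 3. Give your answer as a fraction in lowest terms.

a_0 = 6: 6/1  (≤ bound)
a_1 = 1: 7/1  (≤ bound)
a_2 = 2: 20/3  (≤ bound)
a_3 = 1: 27/4  (> 3, stop)

20/3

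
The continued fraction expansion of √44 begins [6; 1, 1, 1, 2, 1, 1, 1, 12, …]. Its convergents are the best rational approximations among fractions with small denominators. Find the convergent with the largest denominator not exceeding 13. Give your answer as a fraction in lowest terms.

a_0 = 6: 6/1  (≤ bound)
a_1 = 1: 7/1  (≤ bound)
a_2 = 1: 13/2  (≤ bound)
a_3 = 1: 20/3  (≤ bound)
a_4 = 2: 53/8  (≤ bound)
a_5 = 1: 73/11  (≤ bound)
a_6 = 1: 126/19  (> 13, stop)

73/11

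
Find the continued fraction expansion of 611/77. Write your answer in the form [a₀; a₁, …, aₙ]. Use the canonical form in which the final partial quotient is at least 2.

Repeatedly divide and take the remainder:
611 ÷ 77 → quotient 7, remainder 72
77 ÷ 72 → quotient 1, remainder 5
72 ÷ 5 → quotient 14, remainder 2
5 ÷ 2 → quotient 2, remainder 1
2 ÷ 1 → quotient 2, remainder 0

[7; 1, 14, 2, 2]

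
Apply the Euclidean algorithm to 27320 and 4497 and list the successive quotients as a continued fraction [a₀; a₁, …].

[6; 13, 3, 3, 1, 1, 4, 3]

Apply division with remainder until the remainder is 0:
27320 = 6·4497 + 338, so a_0 = 6
4497 = 13·338 + 103, so a_1 = 13
338 = 3·103 + 29, so a_2 = 3
103 = 3·29 + 16, so a_3 = 3
29 = 1·16 + 13, so a_4 = 1
16 = 1·13 + 3, so a_5 = 1
13 = 4·3 + 1, so a_6 = 4
3 = 3·1 + 0, so a_7 = 3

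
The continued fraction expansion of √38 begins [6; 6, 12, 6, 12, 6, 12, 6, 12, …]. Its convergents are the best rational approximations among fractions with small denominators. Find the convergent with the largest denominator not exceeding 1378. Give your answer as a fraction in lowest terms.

2737/444

a_0 = 6: 6/1  (≤ bound)
a_1 = 6: 37/6  (≤ bound)
a_2 = 12: 450/73  (≤ bound)
a_3 = 6: 2737/444  (≤ bound)
a_4 = 12: 33294/5401  (> 1378, stop)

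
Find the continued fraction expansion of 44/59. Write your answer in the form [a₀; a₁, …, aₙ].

[0; 1, 2, 1, 14]

Run the Euclidean algorithm, recording each quotient:
44 = 0·59 + 44, so a_0 = 0
59 = 1·44 + 15, so a_1 = 1
44 = 2·15 + 14, so a_2 = 2
15 = 1·14 + 1, so a_3 = 1
14 = 14·1 + 0, so a_4 = 14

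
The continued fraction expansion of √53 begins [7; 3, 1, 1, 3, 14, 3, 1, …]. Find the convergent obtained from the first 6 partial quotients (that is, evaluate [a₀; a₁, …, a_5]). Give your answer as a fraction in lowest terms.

Build up convergents one term at a time:
a_0 = 7: 7/1
a_1 = 3: 22/3
a_2 = 1: 29/4
a_3 = 1: 51/7
a_4 = 3: 182/25
a_5 = 14: 2599/357

2599/357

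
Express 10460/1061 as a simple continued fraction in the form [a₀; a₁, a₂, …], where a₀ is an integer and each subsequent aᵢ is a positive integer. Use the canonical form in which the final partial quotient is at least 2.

10460 = 9·1061 + 911, so a_0 = 9
1061 = 1·911 + 150, so a_1 = 1
911 = 6·150 + 11, so a_2 = 6
150 = 13·11 + 7, so a_3 = 13
11 = 1·7 + 4, so a_4 = 1
7 = 1·4 + 3, so a_5 = 1
4 = 1·3 + 1, so a_6 = 1
3 = 3·1 + 0, so a_7 = 3

[9; 1, 6, 13, 1, 1, 1, 3]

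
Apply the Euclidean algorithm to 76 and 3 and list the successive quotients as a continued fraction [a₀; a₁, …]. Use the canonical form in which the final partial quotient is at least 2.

⌊76/3⌋ = 25, remainder 1
⌊3/1⌋ = 3, remainder 0

[25; 3]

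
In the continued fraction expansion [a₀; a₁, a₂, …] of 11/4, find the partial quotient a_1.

Apply division with remainder until the remainder is 0:
11 ÷ 4 → quotient 2, remainder 3
4 ÷ 3 → quotient 1, remainder 1

1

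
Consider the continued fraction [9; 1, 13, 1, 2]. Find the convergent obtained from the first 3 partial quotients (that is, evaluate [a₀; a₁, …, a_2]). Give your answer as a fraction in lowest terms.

a_0 = 9: 9/1
a_1 = 1: 10/1
a_2 = 13: 139/14

139/14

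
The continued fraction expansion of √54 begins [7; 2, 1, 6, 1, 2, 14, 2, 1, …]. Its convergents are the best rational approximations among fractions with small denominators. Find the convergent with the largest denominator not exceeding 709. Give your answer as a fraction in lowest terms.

List convergents until the denominator exceeds the bound:
a_0 = 7: 7/1  (≤ bound)
a_1 = 2: 15/2  (≤ bound)
a_2 = 1: 22/3  (≤ bound)
a_3 = 6: 147/20  (≤ bound)
a_4 = 1: 169/23  (≤ bound)
a_5 = 2: 485/66  (≤ bound)
a_6 = 14: 6959/947  (> 709, stop)

485/66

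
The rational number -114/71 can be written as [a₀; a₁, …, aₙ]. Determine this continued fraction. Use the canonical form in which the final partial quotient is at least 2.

-114 = -2·71 + 28, so a_0 = -2
71 = 2·28 + 15, so a_1 = 2
28 = 1·15 + 13, so a_2 = 1
15 = 1·13 + 2, so a_3 = 1
13 = 6·2 + 1, so a_4 = 6
2 = 2·1 + 0, so a_5 = 2

[-2; 2, 1, 1, 6, 2]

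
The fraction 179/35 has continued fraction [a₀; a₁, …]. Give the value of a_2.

1

Run the Euclidean algorithm, recording each quotient:
⌊179/35⌋ = 5, remainder 4
⌊35/4⌋ = 8, remainder 3
⌊4/3⌋ = 1, remainder 1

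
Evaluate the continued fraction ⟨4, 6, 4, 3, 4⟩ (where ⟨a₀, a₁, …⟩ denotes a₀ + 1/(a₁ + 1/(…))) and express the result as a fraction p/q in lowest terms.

a_0 = 4: 4/1
a_1 = 6: 25/6
a_2 = 4: 104/25
a_3 = 3: 337/81
a_4 = 4: 1452/349

1452/349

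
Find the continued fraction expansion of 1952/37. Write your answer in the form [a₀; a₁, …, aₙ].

Run the Euclidean algorithm, recording each quotient:
1952 ÷ 37 → quotient 52, remainder 28
37 ÷ 28 → quotient 1, remainder 9
28 ÷ 9 → quotient 3, remainder 1
9 ÷ 1 → quotient 9, remainder 0

[52; 1, 3, 9]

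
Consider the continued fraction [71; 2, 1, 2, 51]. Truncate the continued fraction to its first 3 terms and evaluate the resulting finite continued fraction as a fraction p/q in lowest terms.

214/3

Starting at the tail and folding back:
Start with 1.
2 + 1/(1/1) = 2 + 1/1 = 3/1
71 + 1/(3/1) = 71 + 1/3 = 214/3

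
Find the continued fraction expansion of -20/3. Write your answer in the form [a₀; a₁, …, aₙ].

Apply division with remainder until the remainder is 0:
-20 ÷ 3 → quotient -7, remainder 1
3 ÷ 1 → quotient 3, remainder 0

[-7; 3]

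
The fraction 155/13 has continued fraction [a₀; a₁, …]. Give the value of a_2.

12

⌊155/13⌋ = 11, remainder 12
⌊13/12⌋ = 1, remainder 1
⌊12/1⌋ = 12, remainder 0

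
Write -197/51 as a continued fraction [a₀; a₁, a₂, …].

[-4; 7, 3, 2]

-197 = -4·51 + 7, so a_0 = -4
51 = 7·7 + 2, so a_1 = 7
7 = 3·2 + 1, so a_2 = 3
2 = 2·1 + 0, so a_3 = 2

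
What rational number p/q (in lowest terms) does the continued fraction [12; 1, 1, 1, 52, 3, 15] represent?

Compute successive convergents:
a_0 = 12: 12/1
a_1 = 1: 13/1
a_2 = 1: 25/2
a_3 = 1: 38/3
a_4 = 52: 2001/158
a_5 = 3: 6041/477
a_6 = 15: 92616/7313

92616/7313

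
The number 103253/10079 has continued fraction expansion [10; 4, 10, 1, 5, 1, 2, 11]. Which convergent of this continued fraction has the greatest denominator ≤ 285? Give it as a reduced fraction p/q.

2725/266

List convergents until the denominator exceeds the bound:
a_0 = 10: 10/1  (≤ bound)
a_1 = 4: 41/4  (≤ bound)
a_2 = 10: 420/41  (≤ bound)
a_3 = 1: 461/45  (≤ bound)
a_4 = 5: 2725/266  (≤ bound)
a_5 = 1: 3186/311  (> 285, stop)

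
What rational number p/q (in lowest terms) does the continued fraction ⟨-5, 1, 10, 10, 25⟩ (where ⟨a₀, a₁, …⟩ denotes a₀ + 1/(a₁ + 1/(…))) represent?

-11395/2786

a_0 = -5: -5/1
a_1 = 1: -4/1
a_2 = 10: -45/11
a_3 = 10: -454/111
a_4 = 25: -11395/2786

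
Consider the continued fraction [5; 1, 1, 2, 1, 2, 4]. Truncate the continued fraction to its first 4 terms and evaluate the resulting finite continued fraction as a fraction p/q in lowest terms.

a_0 = 5: 5/1
a_1 = 1: 6/1
a_2 = 1: 11/2
a_3 = 2: 28/5

28/5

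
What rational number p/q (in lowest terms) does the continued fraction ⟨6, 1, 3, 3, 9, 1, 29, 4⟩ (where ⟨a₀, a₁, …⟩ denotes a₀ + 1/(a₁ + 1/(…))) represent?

Compute successive convergents:
a_0 = 6: 6/1
a_1 = 1: 7/1
a_2 = 3: 27/4
a_3 = 3: 88/13
a_4 = 9: 819/121
a_5 = 1: 907/134
a_6 = 29: 27122/4007
a_7 = 4: 109395/16162

109395/16162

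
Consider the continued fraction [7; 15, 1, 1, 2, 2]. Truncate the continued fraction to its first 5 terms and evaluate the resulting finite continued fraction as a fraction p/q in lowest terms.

551/78

a_0 = 7: 7/1
a_1 = 15: 106/15
a_2 = 1: 113/16
a_3 = 1: 219/31
a_4 = 2: 551/78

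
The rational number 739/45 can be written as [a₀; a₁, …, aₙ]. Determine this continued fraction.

739 = 16·45 + 19, so a_0 = 16
45 = 2·19 + 7, so a_1 = 2
19 = 2·7 + 5, so a_2 = 2
7 = 1·5 + 2, so a_3 = 1
5 = 2·2 + 1, so a_4 = 2
2 = 2·1 + 0, so a_5 = 2

[16; 2, 2, 1, 2, 2]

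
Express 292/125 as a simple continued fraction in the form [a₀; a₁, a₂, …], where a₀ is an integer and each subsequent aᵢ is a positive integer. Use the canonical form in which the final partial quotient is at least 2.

Repeatedly divide and take the remainder:
292 = 2·125 + 42, so a_0 = 2
125 = 2·42 + 41, so a_1 = 2
42 = 1·41 + 1, so a_2 = 1
41 = 41·1 + 0, so a_3 = 41

[2; 2, 1, 41]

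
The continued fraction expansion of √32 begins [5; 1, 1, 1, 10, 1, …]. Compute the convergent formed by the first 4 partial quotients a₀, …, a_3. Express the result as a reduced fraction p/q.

a_0 = 5: 5/1
a_1 = 1: 6/1
a_2 = 1: 11/2
a_3 = 1: 17/3

17/3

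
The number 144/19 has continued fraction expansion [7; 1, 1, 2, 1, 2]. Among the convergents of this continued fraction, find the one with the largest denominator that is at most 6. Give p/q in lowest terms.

a_0 = 7: 7/1  (≤ bound)
a_1 = 1: 8/1  (≤ bound)
a_2 = 1: 15/2  (≤ bound)
a_3 = 2: 38/5  (≤ bound)
a_4 = 1: 53/7  (> 6, stop)

38/5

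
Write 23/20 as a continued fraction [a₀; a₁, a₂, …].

[1; 6, 1, 2]

Apply division with remainder until the remainder is 0:
23 ÷ 20 → quotient 1, remainder 3
20 ÷ 3 → quotient 6, remainder 2
3 ÷ 2 → quotient 1, remainder 1
2 ÷ 1 → quotient 2, remainder 0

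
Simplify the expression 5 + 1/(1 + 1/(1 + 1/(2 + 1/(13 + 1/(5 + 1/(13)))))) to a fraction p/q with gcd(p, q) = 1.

Work from the innermost term outward:
Start with 13.
5 + 1/(13/1) = 5 + 1/13 = 66/13
13 + 1/(66/13) = 13 + 13/66 = 871/66
2 + 1/(871/66) = 2 + 66/871 = 1808/871
1 + 1/(1808/871) = 1 + 871/1808 = 2679/1808
1 + 1/(2679/1808) = 1 + 1808/2679 = 4487/2679
5 + 1/(4487/2679) = 5 + 2679/4487 = 25114/4487

25114/4487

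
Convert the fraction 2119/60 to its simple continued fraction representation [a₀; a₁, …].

[35; 3, 6, 3]

2119 = 35·60 + 19, so a_0 = 35
60 = 3·19 + 3, so a_1 = 3
19 = 6·3 + 1, so a_2 = 6
3 = 3·1 + 0, so a_3 = 3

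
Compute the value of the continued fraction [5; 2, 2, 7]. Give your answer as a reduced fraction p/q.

200/37

a_0 = 5: 5/1
a_1 = 2: 11/2
a_2 = 2: 27/5
a_3 = 7: 200/37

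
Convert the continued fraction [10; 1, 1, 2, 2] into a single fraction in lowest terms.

Starting at the tail and folding back:
Start with 2.
2 + 1/(2/1) = 2 + 1/2 = 5/2
1 + 1/(5/2) = 1 + 2/5 = 7/5
1 + 1/(7/5) = 1 + 5/7 = 12/7
10 + 1/(12/7) = 10 + 7/12 = 127/12

127/12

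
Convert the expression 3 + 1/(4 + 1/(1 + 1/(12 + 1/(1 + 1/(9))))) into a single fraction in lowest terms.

Start with 9.
1 + 1/(9/1) = 1 + 1/9 = 10/9
12 + 1/(10/9) = 12 + 9/10 = 129/10
1 + 1/(129/10) = 1 + 10/129 = 139/129
4 + 1/(139/129) = 4 + 129/139 = 685/139
3 + 1/(685/139) = 3 + 139/685 = 2194/685

2194/685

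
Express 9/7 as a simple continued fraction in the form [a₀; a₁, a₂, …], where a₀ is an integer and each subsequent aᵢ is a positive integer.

9 ÷ 7 → quotient 1, remainder 2
7 ÷ 2 → quotient 3, remainder 1
2 ÷ 1 → quotient 2, remainder 0

[1; 3, 2]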